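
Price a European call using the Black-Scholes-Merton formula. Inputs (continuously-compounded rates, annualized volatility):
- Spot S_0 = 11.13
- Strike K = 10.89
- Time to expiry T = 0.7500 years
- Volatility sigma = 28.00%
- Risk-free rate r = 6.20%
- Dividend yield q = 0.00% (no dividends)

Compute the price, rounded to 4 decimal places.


Answer: Price = 1.4467

Derivation:
d1 = (ln(S/K) + (r - q + 0.5*sigma^2) * T) / (sigma * sqrt(T)) = 0.40290483
d2 = d1 - sigma * sqrt(T) = 0.16041771
exp(-rT) = 0.95456456; exp(-qT) = 1.00000000
C = S_0 * exp(-qT) * N(d1) - K * exp(-rT) * N(d2)
N(d1) = 0.65649088; N(d2) = 0.56372398
C = 11.1300 * 1.00000000 * 0.65649088 - 10.8900 * 0.95456456 * 0.56372398 = 1.4467


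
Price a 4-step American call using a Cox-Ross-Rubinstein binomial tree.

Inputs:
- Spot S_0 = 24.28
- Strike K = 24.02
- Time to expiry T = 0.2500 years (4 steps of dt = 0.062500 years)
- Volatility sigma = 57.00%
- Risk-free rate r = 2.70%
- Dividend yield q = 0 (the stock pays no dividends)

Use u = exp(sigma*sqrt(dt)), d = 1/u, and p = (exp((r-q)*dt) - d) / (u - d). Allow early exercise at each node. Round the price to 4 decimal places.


Answer: Price = V(0,0) = 2.8256

Derivation:
dt = T/N = 0.062500
u = exp(sigma*sqrt(dt)) = 1.153153; d = 1/u = 0.867188
p = (exp((r-q)*dt) - d) / (u - d) = 0.470341
Discount per step: exp(-r*dt) = 0.998314
Stock lattice S(k, i) with i counting down-moves:
  k=0: S(0,0) = 24.2800
  k=1: S(1,0) = 27.9986; S(1,1) = 21.0553
  k=2: S(2,0) = 32.2866; S(2,1) = 24.2800; S(2,2) = 18.2589
  k=3: S(3,0) = 37.2314; S(3,1) = 27.9986; S(3,2) = 21.0553; S(3,3) = 15.8339
  k=4: S(4,0) = 42.9335; S(4,1) = 32.2866; S(4,2) = 24.2800; S(4,3) = 18.2589; S(4,4) = 13.7310
Terminal payoffs V(N, i) = max(S_T - K, 0):
  V(4,0) = 18.913524; V(4,1) = 8.266622; V(4,2) = 0.260000; V(4,3) = 0.000000; V(4,4) = 0.000000
Backward induction: V(k, i) = exp(-r*dt) * [p * V(k+1, i) + (1-p) * V(k+1, i+1)]; then take max(V_cont, immediate exercise) for American.
  V(3,0) = exp(-r*dt) * [p*18.913524 + (1-p)*8.266622] = 13.251917; exercise = 13.211418; V(3,0) = max -> 13.251917
  V(3,1) = exp(-r*dt) * [p*8.266622 + (1-p)*0.260000] = 4.019056; exercise = 3.978557; V(3,1) = max -> 4.019056
  V(3,2) = exp(-r*dt) * [p*0.260000 + (1-p)*0.000000] = 0.122083; exercise = 0.000000; V(3,2) = max -> 0.122083
  V(3,3) = exp(-r*dt) * [p*0.000000 + (1-p)*0.000000] = 0.000000; exercise = 0.000000; V(3,3) = max -> 0.000000
  V(2,0) = exp(-r*dt) * [p*13.251917 + (1-p)*4.019056] = 8.347553; exercise = 8.266622; V(2,0) = max -> 8.347553
  V(2,1) = exp(-r*dt) * [p*4.019056 + (1-p)*0.122083] = 1.951694; exercise = 0.260000; V(2,1) = max -> 1.951694
  V(2,2) = exp(-r*dt) * [p*0.122083 + (1-p)*0.000000] = 0.057324; exercise = 0.000000; V(2,2) = max -> 0.057324
  V(1,0) = exp(-r*dt) * [p*8.347553 + (1-p)*1.951694] = 4.951567; exercise = 3.978557; V(1,0) = max -> 4.951567
  V(1,1) = exp(-r*dt) * [p*1.951694 + (1-p)*0.057324] = 0.946725; exercise = 0.000000; V(1,1) = max -> 0.946725
  V(0,0) = exp(-r*dt) * [p*4.951567 + (1-p)*0.946725] = 2.825595; exercise = 0.260000; V(0,0) = max -> 2.825595


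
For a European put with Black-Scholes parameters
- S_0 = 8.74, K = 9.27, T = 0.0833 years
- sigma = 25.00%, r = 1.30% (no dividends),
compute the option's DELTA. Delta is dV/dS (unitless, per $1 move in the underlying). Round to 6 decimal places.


d1 = -0.7648487735; d2 = -0.8370031219
phi(d1) = 0.2977695671; exp(-qT) = 1.0000000000; exp(-rT) = 0.9989176861
N(-d1) = 0.7778191996
Delta = -exp(-qT) * N(-d1) = -1.0000000000 * 0.7778191996 = -0.777819

Answer: Delta = -0.777819


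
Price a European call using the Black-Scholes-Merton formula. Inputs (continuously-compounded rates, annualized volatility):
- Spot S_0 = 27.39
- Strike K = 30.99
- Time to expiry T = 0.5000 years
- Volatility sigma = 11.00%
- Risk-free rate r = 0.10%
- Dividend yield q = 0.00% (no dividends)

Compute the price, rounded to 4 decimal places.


d1 = (ln(S/K) + (r - q + 0.5*sigma^2) * T) / (sigma * sqrt(T)) = -1.54228460
d2 = d1 - sigma * sqrt(T) = -1.62006634
exp(-rT) = 0.99950012; exp(-qT) = 1.00000000
C = S_0 * exp(-qT) * N(d1) - K * exp(-rT) * N(d2)
N(d1) = 0.06150223; N(d2) = 0.05260901
C = 27.3900 * 1.00000000 * 0.06150223 - 30.9900 * 0.99950012 * 0.05260901 = 0.0550

Answer: Price = 0.0550


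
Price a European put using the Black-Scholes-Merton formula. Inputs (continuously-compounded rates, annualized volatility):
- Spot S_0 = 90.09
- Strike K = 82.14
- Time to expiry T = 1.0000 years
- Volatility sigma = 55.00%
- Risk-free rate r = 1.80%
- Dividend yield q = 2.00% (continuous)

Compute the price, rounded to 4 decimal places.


Answer: Price = 14.7323

Derivation:
d1 = (ln(S/K) + (r - q + 0.5*sigma^2) * T) / (sigma * sqrt(T)) = 0.43933466
d2 = d1 - sigma * sqrt(T) = -0.11066534
exp(-rT) = 0.98216103; exp(-qT) = 0.98019867
P = K * exp(-rT) * N(-d2) - S_0 * exp(-qT) * N(-d1)
N(-d1) = 0.33020953; N(-d2) = 0.54405913
P = 82.1400 * 0.98216103 * 0.54405913 - 90.0900 * 0.98019867 * 0.33020953 = 14.7323


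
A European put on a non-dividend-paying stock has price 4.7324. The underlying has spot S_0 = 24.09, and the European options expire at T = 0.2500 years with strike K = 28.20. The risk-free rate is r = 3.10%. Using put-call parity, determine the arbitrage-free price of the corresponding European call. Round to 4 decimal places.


Answer: Call price = 0.8401

Derivation:
Put-call parity: C - P = S_0 * exp(-qT) - K * exp(-rT).
S_0 * exp(-qT) = 24.0900 * 1.00000000 = 24.09000000
K * exp(-rT) = 28.2000 * 0.99227995 = 27.98229470
C = P + S*exp(-qT) - K*exp(-rT)
C = 4.7324 + 24.09000000 - 27.98229470 = 0.8401


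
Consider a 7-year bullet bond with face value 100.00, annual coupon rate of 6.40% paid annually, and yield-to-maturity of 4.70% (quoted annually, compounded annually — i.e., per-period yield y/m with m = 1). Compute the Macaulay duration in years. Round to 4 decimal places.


Answer: Macaulay duration = 5.9160 years

Derivation:
Coupon per period c = face * coupon_rate / m = 6.400000
Periods per year m = 1; per-period yield y/m = 0.047000
Number of cashflows N = 7
Cashflows (t years, CF_t, discount factor 1/(1+y/m)^(m*t), PV):
  t = 1.0000: CF_t = 6.400000, DF = 0.955110, PV = 6.112703
  t = 2.0000: CF_t = 6.400000, DF = 0.912235, PV = 5.838303
  t = 3.0000: CF_t = 6.400000, DF = 0.871284, PV = 5.576220
  t = 4.0000: CF_t = 6.400000, DF = 0.832172, PV = 5.325903
  t = 5.0000: CF_t = 6.400000, DF = 0.794816, PV = 5.086822
  t = 6.0000: CF_t = 6.400000, DF = 0.759137, PV = 4.858474
  t = 7.0000: CF_t = 106.400000, DF = 0.725059, PV = 77.146256
Price P = sum_t PV_t = 109.944682
Macaulay numerator sum_t t * PV_t:
  t * PV_t at t = 1.0000: 6.112703
  t * PV_t at t = 2.0000: 11.676605
  t * PV_t at t = 3.0000: 16.728661
  t * PV_t at t = 4.0000: 21.303612
  t * PV_t at t = 5.0000: 25.434111
  t * PV_t at t = 6.0000: 29.150844
  t * PV_t at t = 7.0000: 540.023795
Macaulay duration D = (sum_t t * PV_t) / P = 650.430331 / 109.944682 = 5.915978


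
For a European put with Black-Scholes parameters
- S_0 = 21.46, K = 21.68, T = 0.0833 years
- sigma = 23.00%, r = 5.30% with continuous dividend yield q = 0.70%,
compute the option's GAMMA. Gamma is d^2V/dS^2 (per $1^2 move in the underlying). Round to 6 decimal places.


d1 = -0.0627331857; d2 = -0.1291151863
phi(d1) = 0.3981580430; exp(-qT) = 0.9994170700; exp(-rT) = 0.9955948313
Gamma = exp(-qT) * phi(d1) / (S * sigma * sqrt(T)) = 0.9994170700 * 0.3981580430 / (21.4600 * 0.2300 * 0.2886173938) = 0.279333

Answer: Gamma = 0.279333


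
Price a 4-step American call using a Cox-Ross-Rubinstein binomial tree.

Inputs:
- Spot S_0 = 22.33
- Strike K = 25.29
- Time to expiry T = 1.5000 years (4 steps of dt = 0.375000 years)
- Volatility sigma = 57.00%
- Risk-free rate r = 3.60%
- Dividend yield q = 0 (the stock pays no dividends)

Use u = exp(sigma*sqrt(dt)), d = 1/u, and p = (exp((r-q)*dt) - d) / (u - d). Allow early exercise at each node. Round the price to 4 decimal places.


dt = T/N = 0.375000
u = exp(sigma*sqrt(dt)) = 1.417723; d = 1/u = 0.705356
p = (exp((r-q)*dt) - d) / (u - d) = 0.432692
Discount per step: exp(-r*dt) = 0.986591
Stock lattice S(k, i) with i counting down-moves:
  k=0: S(0,0) = 22.3300
  k=1: S(1,0) = 31.6578; S(1,1) = 15.7506
  k=2: S(2,0) = 44.8819; S(2,1) = 22.3300; S(2,2) = 11.1098
  k=3: S(3,0) = 63.6302; S(3,1) = 31.6578; S(3,2) = 15.7506; S(3,3) = 7.8364
  k=4: S(4,0) = 90.2100; S(4,1) = 44.8819; S(4,2) = 22.3300; S(4,3) = 11.1098; S(4,4) = 5.5274
Terminal payoffs V(N, i) = max(S_T - K, 0):
  V(4,0) = 64.919994; V(4,1) = 19.591947; V(4,2) = 0.000000; V(4,3) = 0.000000; V(4,4) = 0.000000
Backward induction: V(k, i) = exp(-r*dt) * [p * V(k+1, i) + (1-p) * V(k+1, i+1)]; then take max(V_cont, immediate exercise) for American.
  V(3,0) = exp(-r*dt) * [p*64.919994 + (1-p)*19.591947] = 38.679304; exercise = 38.340183; V(3,0) = max -> 38.679304
  V(3,1) = exp(-r*dt) * [p*19.591947 + (1-p)*0.000000] = 8.363598; exercise = 6.367762; V(3,1) = max -> 8.363598
  V(3,2) = exp(-r*dt) * [p*0.000000 + (1-p)*0.000000] = 0.000000; exercise = 0.000000; V(3,2) = max -> 0.000000
  V(3,3) = exp(-r*dt) * [p*0.000000 + (1-p)*0.000000] = 0.000000; exercise = 0.000000; V(3,3) = max -> 0.000000
  V(2,0) = exp(-r*dt) * [p*38.679304 + (1-p)*8.363598] = 21.192907; exercise = 19.591947; V(2,0) = max -> 21.192907
  V(2,1) = exp(-r*dt) * [p*8.363598 + (1-p)*0.000000] = 3.570333; exercise = 0.000000; V(2,1) = max -> 3.570333
  V(2,2) = exp(-r*dt) * [p*0.000000 + (1-p)*0.000000] = 0.000000; exercise = 0.000000; V(2,2) = max -> 0.000000
  V(1,0) = exp(-r*dt) * [p*21.192907 + (1-p)*3.570333] = 11.045350; exercise = 6.367762; V(1,0) = max -> 11.045350
  V(1,1) = exp(-r*dt) * [p*3.570333 + (1-p)*0.000000] = 1.524138; exercise = 0.000000; V(1,1) = max -> 1.524138
  V(0,0) = exp(-r*dt) * [p*11.045350 + (1-p)*1.524138] = 5.568206; exercise = 0.000000; V(0,0) = max -> 5.568206

Answer: Price = V(0,0) = 5.5682


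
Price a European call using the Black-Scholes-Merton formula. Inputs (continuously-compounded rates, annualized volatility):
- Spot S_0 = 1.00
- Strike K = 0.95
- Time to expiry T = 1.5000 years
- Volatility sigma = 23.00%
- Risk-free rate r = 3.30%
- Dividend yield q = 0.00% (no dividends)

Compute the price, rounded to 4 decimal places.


d1 = (ln(S/K) + (r - q + 0.5*sigma^2) * T) / (sigma * sqrt(T)) = 0.49866036
d2 = d1 - sigma * sqrt(T) = 0.21696904
exp(-rT) = 0.95170516; exp(-qT) = 1.00000000
C = S_0 * exp(-qT) * N(d1) - K * exp(-rT) * N(d2)
N(d1) = 0.69099066; N(d2) = 0.58588376
C = 1.0000 * 1.00000000 * 0.69099066 - 0.9500 * 0.95170516 * 0.58588376 = 0.1613

Answer: Price = 0.1613


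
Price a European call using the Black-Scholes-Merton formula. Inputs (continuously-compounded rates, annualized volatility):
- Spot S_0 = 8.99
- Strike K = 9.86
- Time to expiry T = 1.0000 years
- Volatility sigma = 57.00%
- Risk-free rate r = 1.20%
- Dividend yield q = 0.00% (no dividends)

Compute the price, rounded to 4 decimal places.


d1 = (ln(S/K) + (r - q + 0.5*sigma^2) * T) / (sigma * sqrt(T)) = 0.14399418
d2 = d1 - sigma * sqrt(T) = -0.42600582
exp(-rT) = 0.98807171; exp(-qT) = 1.00000000
C = S_0 * exp(-qT) * N(d1) - K * exp(-rT) * N(d2)
N(d1) = 0.55724747; N(d2) = 0.33505180
C = 8.9900 * 1.00000000 * 0.55724747 - 9.8600 * 0.98807171 * 0.33505180 = 1.7455

Answer: Price = 1.7455


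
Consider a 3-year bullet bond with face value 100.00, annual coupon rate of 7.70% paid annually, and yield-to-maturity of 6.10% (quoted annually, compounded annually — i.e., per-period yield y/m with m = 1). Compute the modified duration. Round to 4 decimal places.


Coupon per period c = face * coupon_rate / m = 7.700000
Periods per year m = 1; per-period yield y/m = 0.061000
Number of cashflows N = 3
Cashflows (t years, CF_t, discount factor 1/(1+y/m)^(m*t), PV):
  t = 1.0000: CF_t = 7.700000, DF = 0.942507, PV = 7.257304
  t = 2.0000: CF_t = 7.700000, DF = 0.888320, PV = 6.840061
  t = 3.0000: CF_t = 107.700000, DF = 0.837247, PV = 90.171553
Price P = sum_t PV_t = 104.268919
First compute Macaulay numerator sum_t t * PV_t:
  t * PV_t at t = 1.0000: 7.257304
  t * PV_t at t = 2.0000: 13.680121
  t * PV_t at t = 3.0000: 270.514660
Macaulay duration D = 291.452086 / 104.268919 = 2.795196
Modified duration = D / (1 + y/m) = 2.795196 / (1 + 0.061000) = 2.634492

Answer: Modified duration = 2.6345


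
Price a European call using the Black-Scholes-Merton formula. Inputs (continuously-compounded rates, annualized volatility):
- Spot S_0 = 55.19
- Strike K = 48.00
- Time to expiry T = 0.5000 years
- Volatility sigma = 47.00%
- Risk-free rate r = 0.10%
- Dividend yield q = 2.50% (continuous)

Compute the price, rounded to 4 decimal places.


Answer: Price = 10.5137

Derivation:
d1 = (ln(S/K) + (r - q + 0.5*sigma^2) * T) / (sigma * sqrt(T)) = 0.55005616
d2 = d1 - sigma * sqrt(T) = 0.21771597
exp(-rT) = 0.99950012; exp(-qT) = 0.98757780
C = S_0 * exp(-qT) * N(d1) - K * exp(-rT) * N(d2)
N(d1) = 0.70885957; N(d2) = 0.58617479
C = 55.1900 * 0.98757780 * 0.70885957 - 48.0000 * 0.99950012 * 0.58617479 = 10.5137


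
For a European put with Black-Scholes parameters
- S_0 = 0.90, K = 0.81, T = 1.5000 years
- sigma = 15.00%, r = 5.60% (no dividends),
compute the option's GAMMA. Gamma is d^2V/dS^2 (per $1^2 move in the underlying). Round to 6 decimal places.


Answer: Gamma = 1.284911

Derivation:
d1 = 1.1226039560; d2 = 0.9388922253
phi(d1) = 0.2124479304; exp(-qT) = 1.0000000000; exp(-rT) = 0.9194312561
Gamma = exp(-qT) * phi(d1) / (S * sigma * sqrt(T)) = 1.0000000000 * 0.2124479304 / (0.9000 * 0.1500 * 1.2247448714) = 1.284911


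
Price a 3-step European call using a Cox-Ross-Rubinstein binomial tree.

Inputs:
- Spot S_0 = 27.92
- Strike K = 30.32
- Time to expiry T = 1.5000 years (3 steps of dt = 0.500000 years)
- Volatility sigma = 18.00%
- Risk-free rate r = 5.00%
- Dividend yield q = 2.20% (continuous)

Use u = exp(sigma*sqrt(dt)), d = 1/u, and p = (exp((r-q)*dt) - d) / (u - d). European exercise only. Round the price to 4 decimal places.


dt = T/N = 0.500000
u = exp(sigma*sqrt(dt)) = 1.135734; d = 1/u = 0.880488
p = (exp((r-q)*dt) - d) / (u - d) = 0.523458
Discount per step: exp(-r*dt) = 0.975310
Stock lattice S(k, i) with i counting down-moves:
  k=0: S(0,0) = 27.9200
  k=1: S(1,0) = 31.7097; S(1,1) = 24.5832
  k=2: S(2,0) = 36.0138; S(2,1) = 27.9200; S(2,2) = 21.6452
  k=3: S(3,0) = 40.9021; S(3,1) = 31.7097; S(3,2) = 24.5832; S(3,3) = 19.0584
Terminal payoffs V(N, i) = max(S_T - K, 0):
  V(3,0) = 10.582081; V(3,1) = 1.389696; V(3,2) = 0.000000; V(3,3) = 0.000000
Backward induction: V(k, i) = exp(-r*dt) * [p * V(k+1, i) + (1-p) * V(k+1, i+1)].
  V(2,0) = exp(-r*dt) * [p*10.582081 + (1-p)*1.389696] = 6.048405
  V(2,1) = exp(-r*dt) * [p*1.389696 + (1-p)*0.000000] = 0.709486
  V(2,2) = exp(-r*dt) * [p*0.000000 + (1-p)*0.000000] = 0.000000
  V(1,0) = exp(-r*dt) * [p*6.048405 + (1-p)*0.709486] = 3.417667
  V(1,1) = exp(-r*dt) * [p*0.709486 + (1-p)*0.000000] = 0.362217
  V(0,0) = exp(-r*dt) * [p*3.417667 + (1-p)*0.362217] = 1.913183

Answer: Price = V(0,0) = 1.9132


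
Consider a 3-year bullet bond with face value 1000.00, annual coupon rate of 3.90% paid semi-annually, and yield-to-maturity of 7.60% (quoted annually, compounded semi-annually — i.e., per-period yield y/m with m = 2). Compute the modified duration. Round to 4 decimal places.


Answer: Modified duration = 2.7469

Derivation:
Coupon per period c = face * coupon_rate / m = 19.500000
Periods per year m = 2; per-period yield y/m = 0.038000
Number of cashflows N = 6
Cashflows (t years, CF_t, discount factor 1/(1+y/m)^(m*t), PV):
  t = 0.5000: CF_t = 19.500000, DF = 0.963391, PV = 18.786127
  t = 1.0000: CF_t = 19.500000, DF = 0.928122, PV = 18.098388
  t = 1.5000: CF_t = 19.500000, DF = 0.894145, PV = 17.435827
  t = 2.0000: CF_t = 19.500000, DF = 0.861411, PV = 16.797521
  t = 2.5000: CF_t = 19.500000, DF = 0.829876, PV = 16.182583
  t = 3.0000: CF_t = 1019.500000, DF = 0.799495, PV = 815.085391
Price P = sum_t PV_t = 902.385837
First compute Macaulay numerator sum_t t * PV_t:
  t * PV_t at t = 0.5000: 9.393064
  t * PV_t at t = 1.0000: 18.098388
  t * PV_t at t = 1.5000: 26.153740
  t * PV_t at t = 2.0000: 33.595042
  t * PV_t at t = 2.5000: 40.456458
  t * PV_t at t = 3.0000: 2445.256172
Macaulay duration D = 2572.952864 / 902.385837 = 2.851278
Modified duration = D / (1 + y/m) = 2.851278 / (1 + 0.038000) = 2.746896


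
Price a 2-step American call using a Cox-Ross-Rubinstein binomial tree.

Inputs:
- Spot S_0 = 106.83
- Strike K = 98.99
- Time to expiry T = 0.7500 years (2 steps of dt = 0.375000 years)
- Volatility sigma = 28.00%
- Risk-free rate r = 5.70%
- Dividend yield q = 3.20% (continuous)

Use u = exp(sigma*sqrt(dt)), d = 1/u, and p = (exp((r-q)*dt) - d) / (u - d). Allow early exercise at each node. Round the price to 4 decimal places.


Answer: Price = V(0,0) = 15.3481

Derivation:
dt = T/N = 0.375000
u = exp(sigma*sqrt(dt)) = 1.187042; d = 1/u = 0.842430
p = (exp((r-q)*dt) - d) / (u - d) = 0.484571
Discount per step: exp(-r*dt) = 0.978852
Stock lattice S(k, i) with i counting down-moves:
  k=0: S(0,0) = 106.8300
  k=1: S(1,0) = 126.8117; S(1,1) = 89.9968
  k=2: S(2,0) = 150.5307; S(2,1) = 106.8300; S(2,2) = 75.8161
Terminal payoffs V(N, i) = max(S_T - K, 0):
  V(2,0) = 51.540745; V(2,1) = 7.840000; V(2,2) = 0.000000
Backward induction: V(k, i) = exp(-r*dt) * [p * V(k+1, i) + (1-p) * V(k+1, i+1)]; then take max(V_cont, immediate exercise) for American.
  V(1,0) = exp(-r*dt) * [p*51.540745 + (1-p)*7.840000] = 28.402481; exercise = 27.821669; V(1,0) = max -> 28.402481
  V(1,1) = exp(-r*dt) * [p*7.840000 + (1-p)*0.000000] = 3.718695; exercise = 0.000000; V(1,1) = max -> 3.718695
  V(0,0) = exp(-r*dt) * [p*28.402481 + (1-p)*3.718695] = 15.348147; exercise = 7.840000; V(0,0) = max -> 15.348147


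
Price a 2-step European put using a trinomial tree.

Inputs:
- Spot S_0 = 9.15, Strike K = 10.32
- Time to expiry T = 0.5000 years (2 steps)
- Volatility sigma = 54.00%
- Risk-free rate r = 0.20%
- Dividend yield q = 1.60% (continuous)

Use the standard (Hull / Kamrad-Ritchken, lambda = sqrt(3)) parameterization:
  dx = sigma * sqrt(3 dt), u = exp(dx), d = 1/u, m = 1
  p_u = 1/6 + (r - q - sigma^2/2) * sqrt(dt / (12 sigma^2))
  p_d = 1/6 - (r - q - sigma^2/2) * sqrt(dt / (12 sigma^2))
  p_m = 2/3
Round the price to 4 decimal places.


dt = T/N = 0.250000; dx = sigma*sqrt(3*dt) = 0.467654
u = exp(dx) = 1.596245; d = 1/u = 0.626470
p_u = 0.123953, p_m = 0.666667, p_d = 0.209380
Discount per step: exp(-r*dt) = 0.999500
Stock lattice S(k, j) with j the centered position index:
  k=0: S(0,+0) = 9.1500
  k=1: S(1,-1) = 5.7322; S(1,+0) = 9.1500; S(1,+1) = 14.6056
  k=2: S(2,-2) = 3.5911; S(2,-1) = 5.7322; S(2,+0) = 9.1500; S(2,+1) = 14.6056; S(2,+2) = 23.3142
Terminal payoffs V(N, j) = max(K - S_T, 0):
  V(2,-2) = 6.728944; V(2,-1) = 4.587796; V(2,+0) = 1.170000; V(2,+1) = 0.000000; V(2,+2) = 0.000000
Backward induction: V(k, j) = exp(-r*dt) * [p_u * V(k+1, j+1) + p_m * V(k+1, j) + p_d * V(k+1, j-1)]
  V(1,-1) = exp(-r*dt) * [p_u*1.170000 + p_m*4.587796 + p_d*6.728944] = 4.610156
  V(1,+0) = exp(-r*dt) * [p_u*0.000000 + p_m*1.170000 + p_d*4.587796] = 1.739722
  V(1,+1) = exp(-r*dt) * [p_u*0.000000 + p_m*0.000000 + p_d*1.170000] = 0.244852
  V(0,+0) = exp(-r*dt) * [p_u*0.244852 + p_m*1.739722 + p_d*4.610156] = 2.154361

Answer: Price = V(0,0) = 2.1544


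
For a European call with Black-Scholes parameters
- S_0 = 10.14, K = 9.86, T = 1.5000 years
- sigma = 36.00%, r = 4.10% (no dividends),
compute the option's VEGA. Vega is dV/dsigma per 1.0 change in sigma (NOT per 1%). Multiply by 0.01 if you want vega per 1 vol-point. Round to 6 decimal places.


Answer: Vega = 4.529573

Derivation:
d1 = 0.4234483486; d2 = -0.0174598051
phi(d1) = 0.3647318747; exp(-qT) = 1.0000000000; exp(-rT) = 0.9403529457
Vega = S * exp(-qT) * phi(d1) * sqrt(T) = 10.1400 * 1.0000000000 * 0.3647318747 * 1.2247448714 = 4.529573


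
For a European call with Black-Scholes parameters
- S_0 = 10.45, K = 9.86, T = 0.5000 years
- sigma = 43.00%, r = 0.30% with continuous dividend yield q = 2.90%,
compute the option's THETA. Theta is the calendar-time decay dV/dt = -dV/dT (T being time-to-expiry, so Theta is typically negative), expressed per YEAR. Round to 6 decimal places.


Answer: Theta = -1.024341

Derivation:
d1 = 0.3004079349; d2 = -0.0036479810
phi(d1) = 0.3813411122; exp(-qT) = 0.9856046187; exp(-rT) = 0.9985011244
Theta = -S*exp(-qT)*phi(d1)*sigma/(2*sqrt(T)) - r*K*exp(-rT)*N(d2) + q*S*exp(-qT)*N(d1)
N(d1) = 0.6180669941; N(d2) = 0.4985446694; sqrt(T) = 0.7071067812
Term 1 = -10.4500 * 0.9856046187 * 0.3813411122 * 0.4300 / (2 * 0.7071067812) = -1.1942248586
Term 2 = -0.0030 * 9.8600 * 0.9985011244 * 0.4985446694 = -0.0147248475
Term 3 = 0.0290 * 10.4500 * 0.9856046187 * 0.6180669941 = 0.1846088728
Theta = -1.1942248586 + (-0.0147248475) + (0.1846088728) = -1.024341


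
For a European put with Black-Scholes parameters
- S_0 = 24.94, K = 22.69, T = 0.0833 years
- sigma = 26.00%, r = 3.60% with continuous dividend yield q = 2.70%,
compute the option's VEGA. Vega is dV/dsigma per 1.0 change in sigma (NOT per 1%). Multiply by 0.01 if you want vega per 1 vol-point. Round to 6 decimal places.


d1 = 1.3074786574; d2 = 1.2324381350
phi(d1) = 0.1697058299; exp(-qT) = 0.9977534273; exp(-rT) = 0.9970056919
Vega = S * exp(-qT) * phi(d1) * sqrt(T) = 24.9400 * 0.9977534273 * 0.1697058299 * 0.2886173938 = 1.218818

Answer: Vega = 1.218818


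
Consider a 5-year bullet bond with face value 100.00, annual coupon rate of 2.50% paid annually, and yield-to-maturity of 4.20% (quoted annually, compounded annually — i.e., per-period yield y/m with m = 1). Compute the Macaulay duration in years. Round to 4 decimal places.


Answer: Macaulay duration = 4.7508 years

Derivation:
Coupon per period c = face * coupon_rate / m = 2.500000
Periods per year m = 1; per-period yield y/m = 0.042000
Number of cashflows N = 5
Cashflows (t years, CF_t, discount factor 1/(1+y/m)^(m*t), PV):
  t = 1.0000: CF_t = 2.500000, DF = 0.959693, PV = 2.399232
  t = 2.0000: CF_t = 2.500000, DF = 0.921010, PV = 2.302526
  t = 3.0000: CF_t = 2.500000, DF = 0.883887, PV = 2.209718
  t = 4.0000: CF_t = 2.500000, DF = 0.848260, PV = 2.120651
  t = 5.0000: CF_t = 102.500000, DF = 0.814069, PV = 83.442109
Price P = sum_t PV_t = 92.474236
Macaulay numerator sum_t t * PV_t:
  t * PV_t at t = 1.0000: 2.399232
  t * PV_t at t = 2.0000: 4.605052
  t * PV_t at t = 3.0000: 6.629154
  t * PV_t at t = 4.0000: 8.482603
  t * PV_t at t = 5.0000: 417.210543
Macaulay duration D = (sum_t t * PV_t) / P = 439.326584 / 92.474236 = 4.750800


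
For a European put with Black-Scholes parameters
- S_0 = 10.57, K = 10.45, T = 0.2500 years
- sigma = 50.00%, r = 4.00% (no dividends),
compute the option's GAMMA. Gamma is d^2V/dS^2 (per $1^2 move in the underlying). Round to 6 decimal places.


d1 = 0.2106712859; d2 = -0.0393287141
phi(d1) = 0.3901867811; exp(-qT) = 1.0000000000; exp(-rT) = 0.9900498337
Gamma = exp(-qT) * phi(d1) / (S * sigma * sqrt(T)) = 1.0000000000 * 0.3901867811 / (10.5700 * 0.5000 * 0.5000000000) = 0.147658

Answer: Gamma = 0.147658


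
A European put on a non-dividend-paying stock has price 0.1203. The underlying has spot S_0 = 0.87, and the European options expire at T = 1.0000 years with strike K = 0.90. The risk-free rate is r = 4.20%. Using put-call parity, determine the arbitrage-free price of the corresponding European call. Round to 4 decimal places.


Put-call parity: C - P = S_0 * exp(-qT) - K * exp(-rT).
S_0 * exp(-qT) = 0.8700 * 1.00000000 = 0.87000000
K * exp(-rT) = 0.9000 * 0.95886978 = 0.86298280
C = P + S*exp(-qT) - K*exp(-rT)
C = 0.1203 + 0.87000000 - 0.86298280 = 0.1273

Answer: Call price = 0.1273


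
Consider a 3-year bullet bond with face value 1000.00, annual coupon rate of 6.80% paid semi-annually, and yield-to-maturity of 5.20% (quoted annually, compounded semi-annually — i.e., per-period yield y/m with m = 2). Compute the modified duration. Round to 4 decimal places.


Answer: Modified duration = 2.6996

Derivation:
Coupon per period c = face * coupon_rate / m = 34.000000
Periods per year m = 2; per-period yield y/m = 0.026000
Number of cashflows N = 6
Cashflows (t years, CF_t, discount factor 1/(1+y/m)^(m*t), PV):
  t = 0.5000: CF_t = 34.000000, DF = 0.974659, PV = 33.138402
  t = 1.0000: CF_t = 34.000000, DF = 0.949960, PV = 32.298637
  t = 1.5000: CF_t = 34.000000, DF = 0.925887, PV = 31.480153
  t = 2.0000: CF_t = 34.000000, DF = 0.902424, PV = 30.682410
  t = 2.5000: CF_t = 34.000000, DF = 0.879555, PV = 29.904883
  t = 3.0000: CF_t = 1034.000000, DF = 0.857266, PV = 886.413525
Price P = sum_t PV_t = 1043.918011
First compute Macaulay numerator sum_t t * PV_t:
  t * PV_t at t = 0.5000: 16.569201
  t * PV_t at t = 1.0000: 32.298637
  t * PV_t at t = 1.5000: 47.220230
  t * PV_t at t = 2.0000: 61.364821
  t * PV_t at t = 2.5000: 74.762208
  t * PV_t at t = 3.0000: 2659.240576
Macaulay duration D = 2891.455672 / 1043.918011 = 2.769811
Modified duration = D / (1 + y/m) = 2.769811 / (1 + 0.026000) = 2.699621


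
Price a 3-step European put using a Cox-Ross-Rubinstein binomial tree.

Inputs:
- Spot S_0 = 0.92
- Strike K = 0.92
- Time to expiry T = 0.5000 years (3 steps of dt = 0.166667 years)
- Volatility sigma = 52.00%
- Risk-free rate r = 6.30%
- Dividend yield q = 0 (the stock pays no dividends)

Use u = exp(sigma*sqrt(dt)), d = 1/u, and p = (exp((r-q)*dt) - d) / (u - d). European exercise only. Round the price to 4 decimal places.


dt = T/N = 0.166667
u = exp(sigma*sqrt(dt)) = 1.236505; d = 1/u = 0.808731
p = (exp((r-q)*dt) - d) / (u - d) = 0.471801
Discount per step: exp(-r*dt) = 0.989555
Stock lattice S(k, i) with i counting down-moves:
  k=0: S(0,0) = 0.9200
  k=1: S(1,0) = 1.1376; S(1,1) = 0.7440
  k=2: S(2,0) = 1.4066; S(2,1) = 0.9200; S(2,2) = 0.6017
  k=3: S(3,0) = 1.7393; S(3,1) = 1.1376; S(3,2) = 0.7440; S(3,3) = 0.4866
Terminal payoffs V(N, i) = max(K - S_T, 0):
  V(3,0) = 0.000000; V(3,1) = 0.000000; V(3,2) = 0.175968; V(3,3) = 0.433369
Backward induction: V(k, i) = exp(-r*dt) * [p * V(k+1, i) + (1-p) * V(k+1, i+1)].
  V(2,0) = exp(-r*dt) * [p*0.000000 + (1-p)*0.000000] = 0.000000
  V(2,1) = exp(-r*dt) * [p*0.000000 + (1-p)*0.175968] = 0.091975
  V(2,2) = exp(-r*dt) * [p*0.175968 + (1-p)*0.433369] = 0.308669
  V(1,0) = exp(-r*dt) * [p*0.000000 + (1-p)*0.091975] = 0.048074
  V(1,1) = exp(-r*dt) * [p*0.091975 + (1-p)*0.308669] = 0.204276
  V(0,0) = exp(-r*dt) * [p*0.048074 + (1-p)*0.204276] = 0.129216

Answer: Price = V(0,0) = 0.1292


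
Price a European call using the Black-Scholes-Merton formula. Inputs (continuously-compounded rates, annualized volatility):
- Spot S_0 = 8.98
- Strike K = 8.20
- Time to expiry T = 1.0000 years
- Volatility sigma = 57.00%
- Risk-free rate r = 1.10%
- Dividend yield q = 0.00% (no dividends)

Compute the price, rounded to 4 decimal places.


d1 = (ln(S/K) + (r - q + 0.5*sigma^2) * T) / (sigma * sqrt(T)) = 0.46371180
d2 = d1 - sigma * sqrt(T) = -0.10628820
exp(-rT) = 0.98906028; exp(-qT) = 1.00000000
C = S_0 * exp(-qT) * N(d1) - K * exp(-rT) * N(d2)
N(d1) = 0.67857288; N(d2) = 0.45767685
C = 8.9800 * 1.00000000 * 0.67857288 - 8.2000 * 0.98906028 * 0.45767685 = 2.3817

Answer: Price = 2.3817


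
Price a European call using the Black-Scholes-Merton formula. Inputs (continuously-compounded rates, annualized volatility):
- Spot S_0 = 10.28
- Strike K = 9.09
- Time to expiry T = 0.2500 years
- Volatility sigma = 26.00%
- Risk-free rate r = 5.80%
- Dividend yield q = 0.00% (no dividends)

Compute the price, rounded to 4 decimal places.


d1 = (ln(S/K) + (r - q + 0.5*sigma^2) * T) / (sigma * sqrt(T)) = 1.12288732
d2 = d1 - sigma * sqrt(T) = 0.99288732
exp(-rT) = 0.98560462; exp(-qT) = 1.00000000
C = S_0 * exp(-qT) * N(d1) - K * exp(-rT) * N(d2)
N(d1) = 0.86925732; N(d2) = 0.83961757
C = 10.2800 * 1.00000000 * 0.86925732 - 9.0900 * 0.98560462 * 0.83961757 = 1.4137

Answer: Price = 1.4137


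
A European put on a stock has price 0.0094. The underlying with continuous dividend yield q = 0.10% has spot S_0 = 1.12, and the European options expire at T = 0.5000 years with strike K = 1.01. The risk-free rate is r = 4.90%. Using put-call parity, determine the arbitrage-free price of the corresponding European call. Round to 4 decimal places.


Answer: Call price = 0.1433

Derivation:
Put-call parity: C - P = S_0 * exp(-qT) - K * exp(-rT).
S_0 * exp(-qT) = 1.1200 * 0.99950012 = 1.11944014
K * exp(-rT) = 1.0100 * 0.97579769 = 0.98555567
C = P + S*exp(-qT) - K*exp(-rT)
C = 0.0094 + 1.11944014 - 0.98555567 = 0.1433


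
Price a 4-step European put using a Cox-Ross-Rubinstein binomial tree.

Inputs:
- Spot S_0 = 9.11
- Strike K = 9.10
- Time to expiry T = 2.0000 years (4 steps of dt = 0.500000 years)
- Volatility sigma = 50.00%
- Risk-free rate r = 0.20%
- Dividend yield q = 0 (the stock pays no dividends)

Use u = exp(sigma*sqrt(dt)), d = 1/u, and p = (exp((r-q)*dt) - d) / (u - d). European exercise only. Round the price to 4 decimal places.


Answer: Price = V(0,0) = 2.3390

Derivation:
dt = T/N = 0.500000
u = exp(sigma*sqrt(dt)) = 1.424119; d = 1/u = 0.702189
p = (exp((r-q)*dt) - d) / (u - d) = 0.413907
Discount per step: exp(-r*dt) = 0.999000
Stock lattice S(k, i) with i counting down-moves:
  k=0: S(0,0) = 9.1100
  k=1: S(1,0) = 12.9737; S(1,1) = 6.3969
  k=2: S(2,0) = 18.4761; S(2,1) = 9.1100; S(2,2) = 4.4919
  k=3: S(3,0) = 26.3122; S(3,1) = 12.9737; S(3,2) = 6.3969; S(3,3) = 3.1541
  k=4: S(4,0) = 37.4717; S(4,1) = 18.4761; S(4,2) = 9.1100; S(4,3) = 4.4919; S(4,4) = 2.2148
Terminal payoffs V(N, i) = max(K - S_T, 0):
  V(4,0) = 0.000000; V(4,1) = 0.000000; V(4,2) = 0.000000; V(4,3) = 4.608144; V(4,4) = 6.885207
Backward induction: V(k, i) = exp(-r*dt) * [p * V(k+1, i) + (1-p) * V(k+1, i+1)].
  V(3,0) = exp(-r*dt) * [p*0.000000 + (1-p)*0.000000] = 0.000000
  V(3,1) = exp(-r*dt) * [p*0.000000 + (1-p)*0.000000] = 0.000000
  V(3,2) = exp(-r*dt) * [p*0.000000 + (1-p)*4.608144] = 2.698102
  V(3,3) = exp(-r*dt) * [p*4.608144 + (1-p)*6.885207] = 5.936775
  V(2,0) = exp(-r*dt) * [p*0.000000 + (1-p)*0.000000] = 0.000000
  V(2,1) = exp(-r*dt) * [p*0.000000 + (1-p)*2.698102] = 1.579759
  V(2,2) = exp(-r*dt) * [p*2.698102 + (1-p)*5.936775] = 4.591672
  V(1,0) = exp(-r*dt) * [p*0.000000 + (1-p)*1.579759] = 0.924960
  V(1,1) = exp(-r*dt) * [p*1.579759 + (1-p)*4.591672] = 3.341677
  V(0,0) = exp(-r*dt) * [p*0.924960 + (1-p)*3.341677] = 2.339041


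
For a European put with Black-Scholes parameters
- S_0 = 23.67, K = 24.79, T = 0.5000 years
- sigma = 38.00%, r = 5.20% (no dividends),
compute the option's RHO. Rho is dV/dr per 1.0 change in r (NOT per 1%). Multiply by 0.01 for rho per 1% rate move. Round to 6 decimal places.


d1 = 0.0590548694; d2 = -0.2096457074
phi(d1) = 0.3982472354; exp(-qT) = 1.0000000000; exp(-rT) = 0.9743350896
N(-d2) = 0.5830278985
Rho = -K*T*exp(-rT)*N(-d2) = -24.7900 * 0.5000 * 0.9743350896 * 0.5830278985 = -7.041160

Answer: Rho = -7.041160


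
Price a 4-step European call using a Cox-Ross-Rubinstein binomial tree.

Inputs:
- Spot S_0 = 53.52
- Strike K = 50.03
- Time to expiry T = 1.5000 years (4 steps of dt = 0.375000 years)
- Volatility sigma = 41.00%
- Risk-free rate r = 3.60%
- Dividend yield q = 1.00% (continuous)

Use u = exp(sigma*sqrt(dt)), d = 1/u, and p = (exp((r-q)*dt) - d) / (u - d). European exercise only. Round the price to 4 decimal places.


dt = T/N = 0.375000
u = exp(sigma*sqrt(dt)) = 1.285404; d = 1/u = 0.777966
p = (exp((r-q)*dt) - d) / (u - d) = 0.456868
Discount per step: exp(-r*dt) = 0.986591
Stock lattice S(k, i) with i counting down-moves:
  k=0: S(0,0) = 53.5200
  k=1: S(1,0) = 68.7948; S(1,1) = 41.6367
  k=2: S(2,0) = 88.4291; S(2,1) = 53.5200; S(2,2) = 32.3920
  k=3: S(3,0) = 113.6670; S(3,1) = 68.7948; S(3,2) = 41.6367; S(3,3) = 25.1998
  k=4: S(4,0) = 146.1080; S(4,1) = 88.4291; S(4,2) = 53.5200; S(4,3) = 32.3920; S(4,4) = 19.6046
Terminal payoffs V(N, i) = max(S_T - K, 0):
  V(4,0) = 96.078020; V(4,1) = 38.399075; V(4,2) = 3.490000; V(4,3) = 0.000000; V(4,4) = 0.000000
Backward induction: V(k, i) = exp(-r*dt) * [p * V(k+1, i) + (1-p) * V(k+1, i+1)].
  V(3,0) = exp(-r*dt) * [p*96.078020 + (1-p)*38.399075] = 63.882458
  V(3,1) = exp(-r*dt) * [p*38.399075 + (1-p)*3.490000] = 19.178166
  V(3,2) = exp(-r*dt) * [p*3.490000 + (1-p)*0.000000] = 1.573087
  V(3,3) = exp(-r*dt) * [p*0.000000 + (1-p)*0.000000] = 0.000000
  V(2,0) = exp(-r*dt) * [p*63.882458 + (1-p)*19.178166] = 39.071074
  V(2,1) = exp(-r*dt) * [p*19.178166 + (1-p)*1.573087] = 9.487331
  V(2,2) = exp(-r*dt) * [p*1.573087 + (1-p)*0.000000] = 0.709056
  V(1,0) = exp(-r*dt) * [p*39.071074 + (1-p)*9.487331] = 22.694730
  V(1,1) = exp(-r*dt) * [p*9.487331 + (1-p)*0.709056] = 4.656279
  V(0,0) = exp(-r*dt) * [p*22.694730 + (1-p)*4.656279] = 12.724518

Answer: Price = V(0,0) = 12.7245


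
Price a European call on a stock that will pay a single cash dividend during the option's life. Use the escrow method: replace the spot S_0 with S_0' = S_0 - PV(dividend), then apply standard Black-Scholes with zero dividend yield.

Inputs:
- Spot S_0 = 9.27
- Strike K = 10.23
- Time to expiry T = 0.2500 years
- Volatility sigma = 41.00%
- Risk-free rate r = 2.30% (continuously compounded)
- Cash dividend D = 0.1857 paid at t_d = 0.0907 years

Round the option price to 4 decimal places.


PV(D) = D * exp(-r * t_d) = 0.1857 * 0.99791607 = 0.18531302
S_0' = S_0 - PV(D) = 9.2700 - 0.18531302 = 9.08468698
d1 = (ln(S_0'/K) + (r + sigma^2/2)*T) / (sigma*sqrt(T)) = -0.44864309
d2 = d1 - sigma*sqrt(T) = -0.65364309
exp(-rT) = 0.99426650
N(d1) = 0.32684457; N(d2) = 0.25667089
C = S_0' * N(d1) - K * exp(-rT) * N(d2) = 9.08468698 * 0.32684457 - 10.2300 * 0.99426650 * 0.25667089 = 0.3586

Answer: Price = 0.3586


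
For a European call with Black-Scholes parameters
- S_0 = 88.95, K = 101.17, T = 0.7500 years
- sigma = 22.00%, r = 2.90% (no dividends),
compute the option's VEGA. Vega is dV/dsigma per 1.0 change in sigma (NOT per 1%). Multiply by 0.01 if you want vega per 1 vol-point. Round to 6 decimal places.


d1 = -0.4662253330; d2 = -0.6567509219
phi(d1) = 0.3578570894; exp(-qT) = 1.0000000000; exp(-rT) = 0.9784848257
Vega = S * exp(-qT) * phi(d1) * sqrt(T) = 88.9500 * 1.0000000000 * 0.3578570894 * 0.8660254038 = 27.566791

Answer: Vega = 27.566791


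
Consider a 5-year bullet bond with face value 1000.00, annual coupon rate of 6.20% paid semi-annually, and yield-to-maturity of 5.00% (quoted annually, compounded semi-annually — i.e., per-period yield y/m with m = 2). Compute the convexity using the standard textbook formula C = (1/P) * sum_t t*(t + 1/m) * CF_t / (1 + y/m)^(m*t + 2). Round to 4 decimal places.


Coupon per period c = face * coupon_rate / m = 31.000000
Periods per year m = 2; per-period yield y/m = 0.025000
Number of cashflows N = 10
Cashflows (t years, CF_t, discount factor 1/(1+y/m)^(m*t), PV):
  t = 0.5000: CF_t = 31.000000, DF = 0.975610, PV = 30.243902
  t = 1.0000: CF_t = 31.000000, DF = 0.951814, PV = 29.506246
  t = 1.5000: CF_t = 31.000000, DF = 0.928599, PV = 28.786582
  t = 2.0000: CF_t = 31.000000, DF = 0.905951, PV = 28.084470
  t = 2.5000: CF_t = 31.000000, DF = 0.883854, PV = 27.399483
  t = 3.0000: CF_t = 31.000000, DF = 0.862297, PV = 26.731203
  t = 3.5000: CF_t = 31.000000, DF = 0.841265, PV = 26.079222
  t = 4.0000: CF_t = 31.000000, DF = 0.820747, PV = 25.443144
  t = 4.5000: CF_t = 31.000000, DF = 0.800728, PV = 24.822579
  t = 5.0000: CF_t = 1031.000000, DF = 0.781198, PV = 805.415552
Price P = sum_t PV_t = 1052.512384
Convexity numerator sum_t t*(t + 1/m) * CF_t / (1+y/m)^(m*t + 2):
  t = 0.5000: term = 14.393291
  t = 1.0000: term = 42.126705
  t = 1.5000: term = 82.198449
  t = 2.0000: term = 133.656014
  t = 2.5000: term = 195.594167
  t = 3.0000: term = 267.153009
  t = 3.5000: term = 347.516109
  t = 4.0000: term = 435.908708
  t = 4.5000: term = 531.595986
  t = 5.0000: term = 21081.668231
Convexity = (1/P) * sum = 23131.810668 / 1052.512384 = 21.977709

Answer: Convexity = 21.9777


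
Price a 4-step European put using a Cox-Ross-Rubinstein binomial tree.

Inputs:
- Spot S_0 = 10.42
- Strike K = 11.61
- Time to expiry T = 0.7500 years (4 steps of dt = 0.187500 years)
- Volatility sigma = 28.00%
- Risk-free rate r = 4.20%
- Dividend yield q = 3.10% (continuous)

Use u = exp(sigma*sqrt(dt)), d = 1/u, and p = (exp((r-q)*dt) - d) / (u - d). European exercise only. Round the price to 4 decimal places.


Answer: Price = V(0,0) = 1.7080

Derivation:
dt = T/N = 0.187500
u = exp(sigma*sqrt(dt)) = 1.128900; d = 1/u = 0.885818
p = (exp((r-q)*dt) - d) / (u - d) = 0.478220
Discount per step: exp(-r*dt) = 0.992156
Stock lattice S(k, i) with i counting down-moves:
  k=0: S(0,0) = 10.4200
  k=1: S(1,0) = 11.7631; S(1,1) = 9.2302
  k=2: S(2,0) = 13.2794; S(2,1) = 10.4200; S(2,2) = 8.1763
  k=3: S(3,0) = 14.9911; S(3,1) = 11.7631; S(3,2) = 9.2302; S(3,3) = 7.2427
  k=4: S(4,0) = 16.9235; S(4,1) = 13.2794; S(4,2) = 10.4200; S(4,3) = 8.1763; S(4,4) = 6.4157
Terminal payoffs V(N, i) = max(K - S_T, 0):
  V(4,0) = 0.000000; V(4,1) = 0.000000; V(4,2) = 1.190000; V(4,3) = 3.433698; V(4,4) = 5.194270
Backward induction: V(k, i) = exp(-r*dt) * [p * V(k+1, i) + (1-p) * V(k+1, i+1)].
  V(3,0) = exp(-r*dt) * [p*0.000000 + (1-p)*0.000000] = 0.000000
  V(3,1) = exp(-r*dt) * [p*0.000000 + (1-p)*1.190000] = 0.616048
  V(3,2) = exp(-r*dt) * [p*1.190000 + (1-p)*3.433698] = 2.342200
  V(3,3) = exp(-r*dt) * [p*3.433698 + (1-p)*5.194270] = 4.318190
  V(2,0) = exp(-r*dt) * [p*0.000000 + (1-p)*0.616048] = 0.318920
  V(2,1) = exp(-r*dt) * [p*0.616048 + (1-p)*2.342200] = 1.504823
  V(2,2) = exp(-r*dt) * [p*2.342200 + (1-p)*4.318190] = 3.346773
  V(1,0) = exp(-r*dt) * [p*0.318920 + (1-p)*1.504823] = 0.930345
  V(1,1) = exp(-r*dt) * [p*1.504823 + (1-p)*3.346773] = 2.446573
  V(0,0) = exp(-r*dt) * [p*0.930345 + (1-p)*2.446573] = 1.707980


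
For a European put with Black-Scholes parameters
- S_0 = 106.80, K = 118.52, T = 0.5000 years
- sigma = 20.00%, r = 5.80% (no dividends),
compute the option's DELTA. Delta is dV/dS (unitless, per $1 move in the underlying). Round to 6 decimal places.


Answer: Delta = -0.677419

Derivation:
d1 = -0.4604947789; d2 = -0.6019161352
phi(d1) = 0.3588085736; exp(-qT) = 1.0000000000; exp(-rT) = 0.9714164645
N(-d1) = 0.6774194409
Delta = -exp(-qT) * N(-d1) = -1.0000000000 * 0.6774194409 = -0.677419


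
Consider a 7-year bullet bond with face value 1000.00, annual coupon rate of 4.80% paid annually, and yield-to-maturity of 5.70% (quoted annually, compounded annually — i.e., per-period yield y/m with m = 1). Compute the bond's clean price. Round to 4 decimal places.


Answer: Price = 949.2184

Derivation:
Coupon per period c = face * coupon_rate / m = 48.000000
Periods per year m = 1; per-period yield y/m = 0.057000
Number of cashflows N = 7
Cashflows (t years, CF_t, discount factor 1/(1+y/m)^(m*t), PV):
  t = 1.0000: CF_t = 48.000000, DF = 0.946074, PV = 45.411542
  t = 2.0000: CF_t = 48.000000, DF = 0.895056, PV = 42.962670
  t = 3.0000: CF_t = 48.000000, DF = 0.846789, PV = 40.645856
  t = 4.0000: CF_t = 48.000000, DF = 0.801125, PV = 38.453979
  t = 5.0000: CF_t = 48.000000, DF = 0.757923, PV = 36.380302
  t = 6.0000: CF_t = 48.000000, DF = 0.717051, PV = 34.418450
  t = 7.0000: CF_t = 1048.000000, DF = 0.678383, PV = 710.945601
Price P = sum_t PV_t = 949.218401


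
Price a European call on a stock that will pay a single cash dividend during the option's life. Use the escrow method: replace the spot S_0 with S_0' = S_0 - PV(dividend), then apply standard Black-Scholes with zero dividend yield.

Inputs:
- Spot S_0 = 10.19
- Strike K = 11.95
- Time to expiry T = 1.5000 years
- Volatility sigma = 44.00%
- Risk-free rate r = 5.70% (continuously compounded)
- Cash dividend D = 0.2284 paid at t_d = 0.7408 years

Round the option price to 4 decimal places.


Answer: Price = 1.7583

Derivation:
PV(D) = D * exp(-r * t_d) = 0.2284 * 0.95865348 = 0.21895646
S_0' = S_0 - PV(D) = 10.1900 - 0.21895646 = 9.97104354
d1 = (ln(S_0'/K) + (r + sigma^2/2)*T) / (sigma*sqrt(T)) = 0.09214158
d2 = d1 - sigma*sqrt(T) = -0.44674616
exp(-rT) = 0.91805314
N(d1) = 0.53670722; N(d2) = 0.32752917
C = S_0' * N(d1) - K * exp(-rT) * N(d2) = 9.97104354 * 0.53670722 - 11.9500 * 0.91805314 * 0.32752917 = 1.7583


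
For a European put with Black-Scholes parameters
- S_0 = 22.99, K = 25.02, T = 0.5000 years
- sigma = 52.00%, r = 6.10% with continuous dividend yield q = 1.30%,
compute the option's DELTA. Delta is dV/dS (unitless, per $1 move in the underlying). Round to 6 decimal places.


Answer: Delta = -0.489233

Derivation:
d1 = 0.0189935238; d2 = -0.3487020024
phi(d1) = 0.3988703269; exp(-qT) = 0.9935210793; exp(-rT) = 0.9699604321
N(-d1) = 0.4924231359
Delta = -exp(-qT) * N(-d1) = -0.9935210793 * 0.4924231359 = -0.489233
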